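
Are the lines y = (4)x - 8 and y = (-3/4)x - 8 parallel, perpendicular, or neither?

Slope of line 1: m1 = 4
Slope of line 2: m2 = -3/4
m1 != m2 (4 != -3/4), so not parallel.
m1 * m2 = (4) * (-3/4) = -3 != -1, so not perpendicular.
The lines are neither parallel nor perpendicular.

Neither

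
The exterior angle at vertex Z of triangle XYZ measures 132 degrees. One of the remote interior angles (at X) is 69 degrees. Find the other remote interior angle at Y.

The exterior angle theorem states that an exterior angle equals the sum of the two non-adjacent interior angles.
So 132 = 69 + angle Y, which gives angle Y = 132 - 69 = 63 degrees.

63 degrees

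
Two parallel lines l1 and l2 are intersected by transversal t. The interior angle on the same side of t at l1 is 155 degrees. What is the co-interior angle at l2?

Co-interior angles sum to 180: 180 - 155 = 25 degrees.

25 degrees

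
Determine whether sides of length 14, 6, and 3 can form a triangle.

Check the triangle inequality: 6 + 3 = 9 ≤ 14.
Since the sum of two sides does not exceed the third, no triangle can be formed.

No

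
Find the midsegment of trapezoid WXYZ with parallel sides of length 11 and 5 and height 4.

midsegment = (11 + 5) / 2 = 16 / 2 = 8

8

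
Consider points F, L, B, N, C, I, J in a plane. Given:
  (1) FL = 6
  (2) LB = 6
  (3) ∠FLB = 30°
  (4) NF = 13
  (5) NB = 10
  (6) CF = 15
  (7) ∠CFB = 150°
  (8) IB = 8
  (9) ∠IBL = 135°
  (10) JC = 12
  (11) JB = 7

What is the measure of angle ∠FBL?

Step 1: By the law of cosines on triangle BLF: BF² = 6² + 6² − 2·6·6·cos(30°) = 9.65, so BF ≈ 3.11.
Step 2: By the inverse law of cosines on triangle FBL: cos(∠FBL) = (3.11² + 6² − 6²) / (2·3.11·6) = 9.65/37.27 = 0.2588, so ∠FBL = 75°.

Therefore, the measure of angle ∠FBL = 75°.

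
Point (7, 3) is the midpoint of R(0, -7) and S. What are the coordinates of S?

Using the midpoint formula: M = ((x1 + x2)/2, (y1 + y2)/2)
We know M = (7, 3) and R = (0, -7)
For x: 7 = (0 + x2)/2, so x2 = 2*7 - 0 = 14
For y: 3 = (-7 + y2)/2, so y2 = 2*3 - -7 = 13
S = (14, 13)

(14, 13)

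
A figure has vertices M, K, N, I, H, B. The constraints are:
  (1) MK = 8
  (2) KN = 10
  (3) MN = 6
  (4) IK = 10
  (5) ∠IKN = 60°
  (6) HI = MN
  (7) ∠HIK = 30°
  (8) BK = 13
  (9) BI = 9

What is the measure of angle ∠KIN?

Step 1: By the law of cosines on triangle IKN: IN² = 10² + 10² − 2·10·10·cos(60°) = 100, so IN = 10.
Step 2: By the inverse law of cosines on triangle KIN: cos(∠KIN) = (10² + 10² − 10²) / (2·10·10) = 100/200 = 0.5, so ∠KIN = 60°.

Therefore, the measure of angle ∠KIN = 60°.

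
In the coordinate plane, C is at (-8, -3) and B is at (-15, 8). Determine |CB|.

The horizontal distance is |-15 - -8| = 7 and the vertical distance is |8 - -3| = 11.
By the Pythagorean theorem, d = sqrt(7^2 + 11^2) = sqrt(170).

sqrt(170)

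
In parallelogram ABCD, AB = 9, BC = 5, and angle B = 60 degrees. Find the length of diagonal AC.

Law of cosines: d^2 = 9^2 + 5^2 - 2(9)(5)cos(60°) = 61, so d = sqrt(61).

sqrt(61)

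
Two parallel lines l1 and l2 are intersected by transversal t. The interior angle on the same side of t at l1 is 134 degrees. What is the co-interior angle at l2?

Co-interior angles sum to 180: 180 - 134 = 46 degrees.

46 degrees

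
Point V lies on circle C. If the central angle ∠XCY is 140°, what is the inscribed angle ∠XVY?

Inscribed angle = 140° / 2 = 70° (inscribed angle theorem).

70°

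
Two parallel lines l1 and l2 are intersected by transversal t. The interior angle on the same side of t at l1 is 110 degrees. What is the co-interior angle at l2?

Co-interior angles (same-side interior) formed by parallel lines and a transversal are supplementary (sum to 180 degrees).
The given angle is 110 degrees.
The co-interior angle = 180 - 110 = 70 degrees.

70 degrees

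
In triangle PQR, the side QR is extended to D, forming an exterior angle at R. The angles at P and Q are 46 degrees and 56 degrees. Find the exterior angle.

The interior angle at R is 180 - 46 - 56 = 78 degrees.
The exterior angle and interior angle at R are supplementary:
Exterior angle = 180 - 78 = 102 degrees.

102 degrees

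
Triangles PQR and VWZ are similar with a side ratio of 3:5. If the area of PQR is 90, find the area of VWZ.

Area ratio = (3/5)^2 = 9/25. Area of VWZ = 90 * 25/9 = 250.

250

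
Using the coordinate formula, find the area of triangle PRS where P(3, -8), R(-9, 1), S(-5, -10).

The Shoelace formula computes the area from vertex coordinates by summing cross products.
For vertices (3,-8), (-9,1), (-5,-10):
Signed sum = 3*1 - -9*-8 + -9*-10 - -5*1 + -5*-8 - 3*-10
= -69 + 95 + 70 = 96
Area = (1/2)|96| = 48.

48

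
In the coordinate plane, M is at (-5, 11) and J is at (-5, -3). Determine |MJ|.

The horizontal distance is |-5 - -5| = 0 and the vertical distance is |-3 - 11| = 14.
By the Pythagorean theorem, d = sqrt(0^2 + 14^2) = sqrt(196) = 14.

14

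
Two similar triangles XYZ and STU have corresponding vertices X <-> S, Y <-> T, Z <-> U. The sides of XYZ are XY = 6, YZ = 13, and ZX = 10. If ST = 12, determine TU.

Similar triangles have proportional sides. Setting up the proportion:
ST / XY = TU / YZ
12 / 6 = TU / 13
TU = 13 * 12 / 6 = 26.

26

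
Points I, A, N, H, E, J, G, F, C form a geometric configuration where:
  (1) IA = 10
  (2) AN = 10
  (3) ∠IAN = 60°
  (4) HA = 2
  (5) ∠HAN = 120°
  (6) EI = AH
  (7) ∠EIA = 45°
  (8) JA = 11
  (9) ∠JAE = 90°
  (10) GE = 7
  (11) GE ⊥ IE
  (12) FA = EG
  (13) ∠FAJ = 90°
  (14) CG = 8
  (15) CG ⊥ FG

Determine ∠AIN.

Step 1: By the law of cosines on triangle IAN: IN² = 10² + 10² − 2·10·10·cos(60°) = 100, so IN = 10.
Step 2: By the inverse law of cosines on triangle AIN: cos(∠AIN) = (10² + 10² − 10²) / (2·10·10) = 100/200 = 0.5, so ∠AIN = 60°.

Therefore, the measure of angle ∠AIN = 60°.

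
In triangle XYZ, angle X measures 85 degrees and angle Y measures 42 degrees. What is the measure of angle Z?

By the triangle angle sum property, the three interior angles of any triangle add up to 180°.
We know angle X = 85° and angle Y = 42°, so their sum is 127°.
Therefore angle Z = 180° - 127° = 53°.

53 degrees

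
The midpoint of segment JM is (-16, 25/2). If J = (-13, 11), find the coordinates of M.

Using the midpoint formula: M = ((x1 + x2)/2, (y1 + y2)/2)
We know M = (-16, 25/2) and J = (-13, 11)
For x: -16 = (-13 + x2)/2, so x2 = 2*-16 - -13 = -19
For y: 25/2 = (11 + y2)/2, so y2 = 2*25/2 - 11 = 14
M = (-19, 14)

(-19, 14)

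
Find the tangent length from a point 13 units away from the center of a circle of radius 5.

Let T be the point of tangency. Then QT ⊥ MT (radius ⊥ tangent).
In right triangle QTM: QM² = QT² + MT²
13² = 5² + MT²
MT² = 144, MT = 12

12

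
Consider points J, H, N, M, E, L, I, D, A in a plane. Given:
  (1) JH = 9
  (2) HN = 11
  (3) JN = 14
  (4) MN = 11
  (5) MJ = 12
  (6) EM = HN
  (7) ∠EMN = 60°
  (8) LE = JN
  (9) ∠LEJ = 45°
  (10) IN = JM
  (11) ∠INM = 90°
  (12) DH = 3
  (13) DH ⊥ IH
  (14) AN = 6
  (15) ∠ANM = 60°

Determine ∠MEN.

From the given relations: EM = HN = 11.
Step 1: By the law of cosines on triangle EMN: EN² = 11² + 11² − 2·11·11·cos(60°) = 121, so EN = 11.
Step 2: By the inverse law of cosines on triangle MEN: cos(∠MEN) = (11² + 11² − 11²) / (2·11·11) = 121/242 = 0.5, so ∠MEN = 60°.

Therefore, the measure of angle ∠MEN = 60°.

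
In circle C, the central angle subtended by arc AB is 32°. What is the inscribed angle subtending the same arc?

Inscribed angle = 32° / 2 = 16° (inscribed angle theorem).

16°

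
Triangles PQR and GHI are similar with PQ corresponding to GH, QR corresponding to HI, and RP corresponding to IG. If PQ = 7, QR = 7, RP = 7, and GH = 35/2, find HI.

k = 35/2/7 = 5/2. HI = 5/2 * 7 = 35/2.

35/2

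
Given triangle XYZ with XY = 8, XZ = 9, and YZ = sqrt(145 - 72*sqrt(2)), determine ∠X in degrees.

By the inverse law of cosines: cos(X) = (XY² + XZ² - YZ²) / (2 × XY × XZ)
cos(X) = (8² + 9² - (sqrt(145 - 72*sqrt(2)))²) / (2 × 8 × 9)
cos(X) = (64 + 81 - (145 - 72*sqrt(2))) / 144
cos(X) = sqrt(2)/2
X = arccos(sqrt(2)/2) = 45°

45°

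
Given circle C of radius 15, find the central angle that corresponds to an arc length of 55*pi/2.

θ = 360 × 55*pi/2 / (2π × 15) = 330° (rearranging arc length formula).

330°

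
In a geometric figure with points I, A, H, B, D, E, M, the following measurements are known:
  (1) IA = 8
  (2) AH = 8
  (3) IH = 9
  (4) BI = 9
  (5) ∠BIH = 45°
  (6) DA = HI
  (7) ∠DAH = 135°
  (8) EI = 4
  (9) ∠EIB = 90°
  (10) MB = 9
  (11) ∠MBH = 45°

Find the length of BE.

Step 1: By the law of cosines on triangle BIE: BE² = 9² + 4² − 2·9·4·cos(90°) = 97, so BE = √97.

Therefore, the length of BE = √97.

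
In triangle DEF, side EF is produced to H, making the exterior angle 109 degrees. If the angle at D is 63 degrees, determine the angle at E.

angle E = 109 - 63 = 46 degrees (exterior angle theorem).

46 degrees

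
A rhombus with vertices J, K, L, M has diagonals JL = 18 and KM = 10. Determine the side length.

In a rhombus, the diagonals bisect each other perpendicularly, creating four congruent right triangles.
Each triangle has legs 9 (half of 18) and 5 (half of 10).
The hypotenuse of each right triangle is a side of the rhombus:
side = sqrt(9^2 + 5^2) = sqrt(106)

sqrt(106)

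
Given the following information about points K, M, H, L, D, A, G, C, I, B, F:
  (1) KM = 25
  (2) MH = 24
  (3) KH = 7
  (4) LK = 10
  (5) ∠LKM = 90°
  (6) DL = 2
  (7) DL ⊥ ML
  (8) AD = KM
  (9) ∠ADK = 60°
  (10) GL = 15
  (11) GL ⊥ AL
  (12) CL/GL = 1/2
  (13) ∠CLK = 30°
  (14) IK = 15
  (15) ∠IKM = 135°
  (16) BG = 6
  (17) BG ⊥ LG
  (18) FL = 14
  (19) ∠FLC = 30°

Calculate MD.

Step 1: By the law of cosines on triangle LKM: LM² = 10² + 25² − 2·10·25·cos(90°) = 725, so LM = 5·√29.
Step 2: By the law of cosines on triangle MLD: MD² = (5·√29)² + 2² − 2·5·√29·2·cos(90°) = 729, so MD = 27.

Therefore, the length of MD = 27.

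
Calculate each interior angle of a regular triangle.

Each interior angle of a regular n-gon is (n - 2) * 180 / n.
For n = 3: (3 - 2) * 180 / 3 = 180/3 = 60 degrees.

60 degrees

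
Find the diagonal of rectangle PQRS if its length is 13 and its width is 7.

d = sqrt(13^2 + 7^2) = sqrt(218)

sqrt(218)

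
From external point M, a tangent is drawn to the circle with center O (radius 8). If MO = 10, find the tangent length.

Let T be the point of tangency. Then OT ⊥ MT (radius ⊥ tangent).
In right triangle OTM: OM² = OT² + MT²
10² = 8² + MT²
MT² = 36, MT = 6

6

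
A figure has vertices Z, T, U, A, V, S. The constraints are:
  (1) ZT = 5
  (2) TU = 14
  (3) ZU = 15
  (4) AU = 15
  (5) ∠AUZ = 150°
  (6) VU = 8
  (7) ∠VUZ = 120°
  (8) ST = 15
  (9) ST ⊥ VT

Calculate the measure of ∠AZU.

Step 1: By the law of cosines on triangle ZUA: ZA² = 15² + 15² − 2·15·15·cos(150°) = 839.71, so ZA ≈ 28.98.
Step 2: By the inverse law of cosines on triangle AZU: cos(∠AZU) = (28.98² + 15² − 15²) / (2·28.98·15) = 839.71/869.33 = 0.9659, so ∠AZU = 15°.

Therefore, the measure of angle ∠AZU = 15°.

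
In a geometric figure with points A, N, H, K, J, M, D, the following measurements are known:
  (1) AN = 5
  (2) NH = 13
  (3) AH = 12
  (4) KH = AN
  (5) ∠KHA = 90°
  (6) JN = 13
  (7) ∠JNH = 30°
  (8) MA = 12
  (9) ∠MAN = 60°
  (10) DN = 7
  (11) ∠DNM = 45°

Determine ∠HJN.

Step 1: By the law of cosines on triangle JNH: JH² = 13² + 13² − 2·13·13·cos(30°) = 45.28, so JH ≈ 6.73.
Step 2: By the inverse law of cosines on triangle HJN: cos(∠HJN) = (6.73² + 13² − 13²) / (2·6.73·13) = 45.28/174.96 = 0.2588, so ∠HJN = 75°.

Therefore, the measure of angle ∠HJN = 75°.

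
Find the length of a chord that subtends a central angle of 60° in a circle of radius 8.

Chord length = 2r sin(θ/2)
= 2 × 8 × sin(60°/2)
= 2 × 8 × sin(30°)
= 8

8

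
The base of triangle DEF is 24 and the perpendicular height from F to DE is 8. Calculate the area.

Area = (1/2)(24)(8) = 96

96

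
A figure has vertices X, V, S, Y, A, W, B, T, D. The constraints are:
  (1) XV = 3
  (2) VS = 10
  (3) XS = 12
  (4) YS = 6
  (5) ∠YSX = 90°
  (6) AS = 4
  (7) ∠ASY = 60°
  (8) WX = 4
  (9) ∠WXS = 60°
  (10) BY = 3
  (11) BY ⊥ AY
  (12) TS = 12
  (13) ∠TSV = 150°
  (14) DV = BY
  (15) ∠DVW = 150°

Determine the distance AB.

Step 1: By the law of cosines on triangle ASY: AY² = 4² + 6² − 2·4·6·cos(60°) = 28, so AY = 2·√7.
Step 2: By the law of cosines on triangle AYB: AB² = (2·√7)² + 3² − 2·2·√7·3·cos(90°) = 37, so AB = √37.

Therefore, the length of AB = √37.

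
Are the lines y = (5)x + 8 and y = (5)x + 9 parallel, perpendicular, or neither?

Slope of line 1: m1 = 5
Slope of line 2: m2 = 5
Since m1 = m2 = 5, the lines are parallel.

Parallel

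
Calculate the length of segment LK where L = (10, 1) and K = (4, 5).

d = sqrt((-6)^2 + (4)^2) = sqrt(52) = 2*sqrt(13)

2*sqrt(13)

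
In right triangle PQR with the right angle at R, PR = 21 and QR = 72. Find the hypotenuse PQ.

In a right triangle, the square of the hypotenuse equals the sum of the squares of the two legs.
The legs are 21 and 72, so the hypotenuse = sqrt(441 + 5184) = sqrt(5625) = 75.

75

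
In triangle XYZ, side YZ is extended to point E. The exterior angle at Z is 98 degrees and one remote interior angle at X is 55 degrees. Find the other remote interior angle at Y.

By the exterior angle theorem: exterior angle = sum of remote interior angles.
98 = 55 + angle Y
angle Y = 98 - 55 = 43 degrees

43 degrees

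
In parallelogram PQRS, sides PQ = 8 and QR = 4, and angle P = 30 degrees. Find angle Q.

Consecutive angles are supplementary: angle Q = 180 - 30 = 150 degrees.

150 degrees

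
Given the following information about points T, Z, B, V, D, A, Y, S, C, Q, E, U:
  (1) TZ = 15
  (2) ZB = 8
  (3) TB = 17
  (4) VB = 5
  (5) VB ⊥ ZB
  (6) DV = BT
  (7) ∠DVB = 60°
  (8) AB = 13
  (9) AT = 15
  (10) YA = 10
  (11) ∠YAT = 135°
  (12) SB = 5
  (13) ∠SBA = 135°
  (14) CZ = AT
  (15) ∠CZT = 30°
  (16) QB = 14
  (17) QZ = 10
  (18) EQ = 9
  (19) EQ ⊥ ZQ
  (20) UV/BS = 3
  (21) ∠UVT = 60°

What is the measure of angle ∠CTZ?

From the given relations: CZ = AT = 15.
Step 1: By the law of cosines on triangle TZC: TC² = 15² + 15² − 2·15·15·cos(30°) = 60.29, so TC ≈ 7.76.
Step 2: By the inverse law of cosines on triangle CTZ: cos(∠CTZ) = (7.76² + 15² − 15²) / (2·7.76·15) = 60.29/232.94 = 0.2588, so ∠CTZ = 75°.

Therefore, the measure of angle ∠CTZ = 75°.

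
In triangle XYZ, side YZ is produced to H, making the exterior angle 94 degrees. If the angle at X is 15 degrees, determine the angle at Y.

angle Y = 94 - 15 = 79 degrees (exterior angle theorem).

79 degrees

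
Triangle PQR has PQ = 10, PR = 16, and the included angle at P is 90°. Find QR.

The included angle is 90°, so the triangle is right-angled at P. The opposite side QR is the hypotenuse.
By the Pythagorean theorem: QR = sqrt(10^2 + 16^2) = sqrt(356) = 2*sqrt(89).

2*sqrt(89)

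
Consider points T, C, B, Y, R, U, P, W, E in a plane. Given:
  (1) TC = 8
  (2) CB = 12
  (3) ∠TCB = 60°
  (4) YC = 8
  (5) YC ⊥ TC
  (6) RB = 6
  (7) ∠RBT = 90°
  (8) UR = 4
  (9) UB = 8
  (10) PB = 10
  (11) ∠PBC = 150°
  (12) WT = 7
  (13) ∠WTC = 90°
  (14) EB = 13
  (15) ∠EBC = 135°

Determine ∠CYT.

Step 1: By the law of cosines on triangle YCT: YT² = 8² + 8² − 2·8·8·cos(90°) = 128, so YT = 8·√2.
Step 2: By the inverse law of cosines on triangle CYT: cos(∠CYT) = (8² + (8·√2)² − 8²) / (2·8·8·√2) = 128/181.02 = 0.7071, so ∠CYT = 45°.

Therefore, the measure of angle ∠CYT = 45°.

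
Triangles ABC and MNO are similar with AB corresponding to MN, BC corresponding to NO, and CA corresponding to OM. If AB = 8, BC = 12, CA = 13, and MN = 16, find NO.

k = 16/8 = 2. NO = 2 * 12 = 24.

24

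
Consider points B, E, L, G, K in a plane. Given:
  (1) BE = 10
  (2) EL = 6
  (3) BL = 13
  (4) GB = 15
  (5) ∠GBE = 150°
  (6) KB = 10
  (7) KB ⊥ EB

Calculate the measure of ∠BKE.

Step 1: By the law of cosines on triangle KBE: KE² = 10² + 10² − 2·10·10·cos(90°) = 200, so KE = 10·√2.
Step 2: By the inverse law of cosines on triangle BKE: cos(∠BKE) = (10² + (10·√2)² − 10²) / (2·10·10·√2) = 200/282.84 = 0.7071, so ∠BKE = 45°.

Therefore, the measure of angle ∠BKE = 45°.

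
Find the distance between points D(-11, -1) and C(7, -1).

d = sqrt((7 - -11)^2 + (-1 - -1)^2)
d = sqrt(18^2 + 0^2)
d = sqrt(324 + 0)
d = sqrt(324) = 18

18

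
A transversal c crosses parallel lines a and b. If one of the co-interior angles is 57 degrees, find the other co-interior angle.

Co-interior angles sum to 180: 180 - 57 = 123 degrees.

123 degrees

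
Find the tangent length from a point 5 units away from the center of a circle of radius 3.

tangent = √(d² - r²) = √(5² - 3²) = √(25 - 9) = √16 = 4

4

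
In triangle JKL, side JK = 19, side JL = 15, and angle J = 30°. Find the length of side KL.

When two sides and the included angle are known, the law of cosines gives the third side.
c^2 = a^2 + b^2 - 2ab cos(C) generalizes the Pythagorean theorem to non-right triangles.
Here: KL^2 = 361 + 225 - 570*(sqrt(3)/2) = 586 - 285*sqrt(3)
KL = sqrt(586 - 285*sqrt(3))

sqrt(586 - 285*sqrt(3))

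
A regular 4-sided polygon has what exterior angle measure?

Each exterior angle of a regular n-gon is 360 / n.
For n = 4: 360 / 4 = 90 degrees.

90 degrees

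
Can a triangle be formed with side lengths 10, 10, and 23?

The longest side is 23. The other two sides sum to 10 + 10 = 20.
Since 20 ≤ 23, the two shorter sides cannot reach around to close the triangle.

No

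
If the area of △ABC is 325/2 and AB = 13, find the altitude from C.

Area = (1/2) * base * height
height = 2 * Area / base
height = 2 * 325/2 / 13
height = 325 / 13
height = 25

25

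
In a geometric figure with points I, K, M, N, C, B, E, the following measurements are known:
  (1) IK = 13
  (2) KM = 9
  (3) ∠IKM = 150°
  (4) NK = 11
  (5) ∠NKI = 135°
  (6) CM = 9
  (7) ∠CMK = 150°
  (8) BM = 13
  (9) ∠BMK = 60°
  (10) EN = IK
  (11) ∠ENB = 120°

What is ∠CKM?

Step 1: By the law of cosines on triangle KMC: KC² = 9² + 9² − 2·9·9·cos(150°) = 302.3, so KC ≈ 17.39.
Step 2: By the inverse law of cosines on triangle CKM: cos(∠CKM) = (17.39² + 9² − 9²) / (2·17.39·9) = 302.3/312.96 = 0.9659, so ∠CKM = 15°.

Therefore, the measure of angle ∠CKM = 15°.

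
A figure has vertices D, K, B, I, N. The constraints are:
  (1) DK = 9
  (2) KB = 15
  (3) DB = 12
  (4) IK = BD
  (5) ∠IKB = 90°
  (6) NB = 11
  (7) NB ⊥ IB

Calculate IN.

From the given relations: IK = BD = 12.
Step 1: By the law of cosines on triangle BKI: BI² = 15² + 12² − 2·15·12·cos(90°) = 369, so BI = 3·√41.
Step 2: By the law of cosines on triangle IBN: IN² = (3·√41)² + 11² − 2·3·√41·11·cos(90°) = 490, so IN = 7·√10.

Therefore, the length of IN = 7·√10.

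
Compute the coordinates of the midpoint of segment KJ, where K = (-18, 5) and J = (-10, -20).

The midpoint is the point halfway along the segment.
Move half the horizontal distance: -18 + (-10 - -18)/2 = -18 + 8/2 = -14
Move half the vertical distance: 5 + (-20 - 5)/2 = 5 + -25/2 = -15/2
Midpoint = (-14, -15/2)

(-14, -15/2)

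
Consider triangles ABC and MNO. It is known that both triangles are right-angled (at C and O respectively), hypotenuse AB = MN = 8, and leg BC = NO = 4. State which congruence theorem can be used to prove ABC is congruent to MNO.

The given information provides:
both triangles are right-angled (at C and O respectively), hypotenuse AB = MN = 8, and leg BC = NO = 4
This matches the HL congruence theorem.
The hypotenuse and one leg of two right triangles are equal (Hypotenuse-Leg).

HL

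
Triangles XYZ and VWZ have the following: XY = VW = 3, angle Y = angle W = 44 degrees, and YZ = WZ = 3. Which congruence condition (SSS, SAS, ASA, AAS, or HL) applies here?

The given information matches SAS: Two pairs of corresponding sides and the included angle are equal (Side-Angle-Side).

SAS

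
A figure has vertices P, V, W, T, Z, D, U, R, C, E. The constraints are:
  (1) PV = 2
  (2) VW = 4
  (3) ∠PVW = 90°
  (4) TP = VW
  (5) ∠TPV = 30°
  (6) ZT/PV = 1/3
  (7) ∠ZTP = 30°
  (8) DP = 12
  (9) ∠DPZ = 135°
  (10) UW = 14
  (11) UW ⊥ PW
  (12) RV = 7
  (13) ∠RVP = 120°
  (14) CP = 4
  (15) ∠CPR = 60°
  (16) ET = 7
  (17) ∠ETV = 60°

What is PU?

Step 1: By the law of cosines on triangle PVW: PW² = 2² + 4² − 2·2·4·cos(90°) = 20, so PW = 2·√5.
Step 2: By the law of cosines on triangle PWU: PU² = (2·√5)² + 14² − 2·2·√5·14·cos(90°) = 216, so PU = 6·√6.

Therefore, the length of PU = 6·√6.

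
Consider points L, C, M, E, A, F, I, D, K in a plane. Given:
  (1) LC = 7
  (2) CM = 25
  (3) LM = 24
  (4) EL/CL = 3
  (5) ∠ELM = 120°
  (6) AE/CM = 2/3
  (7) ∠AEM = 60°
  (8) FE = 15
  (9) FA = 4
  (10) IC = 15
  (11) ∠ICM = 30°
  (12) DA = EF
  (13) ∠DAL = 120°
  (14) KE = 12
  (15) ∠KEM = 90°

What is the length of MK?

From the given relations: EL = 3·CL = 3·7 = 21.
Step 1: By the law of cosines on triangle ELM: EM² = 21² + 24² − 2·21·24·cos(120°) = 1521, so EM = 39.
Step 2: By the law of cosines on triangle MEK: MK² = 39² + 12² − 2·39·12·cos(90°) = 1665, so MK = 3·√185.

Therefore, the length of MK = 3·√185.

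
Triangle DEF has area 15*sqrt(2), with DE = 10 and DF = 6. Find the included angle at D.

Area = (1/2) * a * b * sin(C)
sin(C) = 2 * Area / (a * b)
sin(C) = 2 * 15*sqrt(2) / (10 * 6)
sin(C) = sqrt(2)/2
C = arcsin(sqrt(2)/2) = 45°
Since sin(180° - C) = sin(C), the obtuse angle 135° gives the same area, so C = 45° or C = 135°.

45° or 135°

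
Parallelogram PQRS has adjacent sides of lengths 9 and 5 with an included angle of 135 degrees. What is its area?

The area of a parallelogram equals the product of two adjacent sides times the sine of the included angle.
This is because the height equals 5 * sin(135°) = 5*sqrt(2)/2.
Area = 9 * 5*sqrt(2)/2 = 45*sqrt(2)/2

45*sqrt(2)/2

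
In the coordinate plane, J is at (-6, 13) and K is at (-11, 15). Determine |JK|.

d = sqrt((-11 - -6)^2 + (15 - 13)^2)
d = sqrt(-5^2 + 2^2)
d = sqrt(25 + 4)
d = sqrt(29)

sqrt(29)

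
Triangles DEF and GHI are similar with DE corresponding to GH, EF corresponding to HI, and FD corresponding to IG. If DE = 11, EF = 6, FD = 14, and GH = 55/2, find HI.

Similar triangles have proportional sides. Setting up the proportion:
GH / DE = HI / EF
55/2 / 11 = HI / 6
HI = 6 * 55/2 / 11 = 15.

15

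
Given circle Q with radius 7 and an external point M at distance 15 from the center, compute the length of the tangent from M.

tangent = √(d² - r²) = √(15² - 7²) = √(225 - 49) = √176 = 4*sqrt(11)

4*sqrt(11)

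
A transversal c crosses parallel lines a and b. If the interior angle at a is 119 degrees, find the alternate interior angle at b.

Alternate interior angles lie on opposite sides of the transversal, between the parallel lines.
By the alternate interior angle theorem, they are equal: 119 degrees.

119 degrees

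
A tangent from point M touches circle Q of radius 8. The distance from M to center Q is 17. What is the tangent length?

tangent = √(d² - r²) = √(17² - 8²) = √(289 - 64) = √225 = 15

15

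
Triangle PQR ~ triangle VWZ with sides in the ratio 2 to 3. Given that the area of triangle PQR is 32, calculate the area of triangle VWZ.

The ratio of areas of similar triangles = (side ratio)^2.
Side ratio = 2:3, so area ratio = 4:9.
Area of VWZ / Area of PQR = 9/4
Area of VWZ = 32 * 9/4 = 72

72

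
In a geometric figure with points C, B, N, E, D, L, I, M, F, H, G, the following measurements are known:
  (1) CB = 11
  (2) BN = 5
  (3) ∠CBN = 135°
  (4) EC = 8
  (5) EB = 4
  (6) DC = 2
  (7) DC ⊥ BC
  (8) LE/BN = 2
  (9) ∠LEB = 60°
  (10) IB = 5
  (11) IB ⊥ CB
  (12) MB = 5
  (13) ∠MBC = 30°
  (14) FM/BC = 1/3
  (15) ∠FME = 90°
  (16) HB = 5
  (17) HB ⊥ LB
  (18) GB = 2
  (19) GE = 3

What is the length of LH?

From the given relations: LE = 2·BN = 2·5 = 10.
Step 1: By the law of cosines on triangle LEB: LB² = 10² + 4² − 2·10·4·cos(60°) = 76, so LB = 2·√19.
Step 2: By the law of cosines on triangle LBH: LH² = (2·√19)² + 5² − 2·2·√19·5·cos(90°) = 101, so LH = √101.

Therefore, the length of LH = √101.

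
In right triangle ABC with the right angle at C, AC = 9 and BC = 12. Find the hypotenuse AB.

AB = sqrt(9^2 + 12^2) = sqrt(225) = 15

15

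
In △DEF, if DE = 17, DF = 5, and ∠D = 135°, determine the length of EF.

Law of cosines: EF^2 = 17^2 + 5^2 - 2(17)(5)cos(135°) = 85*sqrt(2) + 314, so EF = sqrt(85*sqrt(2) + 314).

sqrt(85*sqrt(2) + 314)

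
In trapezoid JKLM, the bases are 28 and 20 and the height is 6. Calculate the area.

Area of a trapezoid = (base1 + base2) * height / 2
Area = (28 + 20) * 6 / 2
Area = 48 * 6 / 2
Area = 288 / 2
Area = 144

144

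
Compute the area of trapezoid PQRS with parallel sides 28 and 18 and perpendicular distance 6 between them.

A trapezoid's area equals the midsegment times the height.
The midsegment is (28 + 18) / 2 = 23.
Area = 23 * 6 = 138.

138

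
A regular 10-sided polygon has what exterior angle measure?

Each exterior angle of a regular n-gon is 360 / n.
For n = 10: 360 / 10 = 36 degrees.

36 degrees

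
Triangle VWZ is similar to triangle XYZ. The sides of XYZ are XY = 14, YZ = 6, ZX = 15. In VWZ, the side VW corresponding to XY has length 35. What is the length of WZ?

Similar triangles have proportional sides. Setting up the proportion:
VW / XY = WZ / YZ
35 / 14 = WZ / 6
WZ = 6 * 35 / 14 = 15.

15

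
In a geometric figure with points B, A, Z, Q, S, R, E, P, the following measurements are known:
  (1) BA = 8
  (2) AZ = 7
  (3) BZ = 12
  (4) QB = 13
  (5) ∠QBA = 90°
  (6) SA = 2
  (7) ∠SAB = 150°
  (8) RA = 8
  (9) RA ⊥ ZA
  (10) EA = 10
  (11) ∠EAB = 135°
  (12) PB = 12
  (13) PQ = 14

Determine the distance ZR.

Step 1: By the law of cosines on triangle ZAR: ZR² = 7² + 8² − 2·7·8·cos(90°) = 113, so ZR = √113.

Therefore, the length of ZR = √113.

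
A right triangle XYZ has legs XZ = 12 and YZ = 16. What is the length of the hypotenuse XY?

In a right triangle, the square of the hypotenuse equals the sum of the squares of the two legs.
The legs are 12 and 16, so the hypotenuse = sqrt(144 + 256) = sqrt(400) = 20.

20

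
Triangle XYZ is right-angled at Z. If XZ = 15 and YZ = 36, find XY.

XY = sqrt(15^2 + 36^2) = sqrt(1521) = 39

39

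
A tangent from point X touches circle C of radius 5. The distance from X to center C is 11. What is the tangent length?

The tangent, radius, and line from the external point to the center form a right triangle.
The right angle is where the tangent meets the radius.
By the Pythagorean theorem: tangent² + 5² = 11²
tangent² = 121 - 25 = 96
tangent = 4*sqrt(6)

4*sqrt(6)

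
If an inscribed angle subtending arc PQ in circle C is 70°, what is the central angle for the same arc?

Central angle = 2 × 70° = 140° (inscribed angle theorem).

140°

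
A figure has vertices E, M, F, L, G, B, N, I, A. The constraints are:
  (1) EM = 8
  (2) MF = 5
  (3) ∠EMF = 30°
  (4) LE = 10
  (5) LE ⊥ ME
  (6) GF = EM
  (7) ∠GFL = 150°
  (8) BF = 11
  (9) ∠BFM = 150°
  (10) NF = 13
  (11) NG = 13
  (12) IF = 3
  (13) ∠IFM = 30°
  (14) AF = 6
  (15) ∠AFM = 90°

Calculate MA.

Step 1: By the law of cosines on triangle MFA: MA² = 5² + 6² − 2·5·6·cos(90°) = 61, so MA = √61.

Therefore, the length of MA = √61.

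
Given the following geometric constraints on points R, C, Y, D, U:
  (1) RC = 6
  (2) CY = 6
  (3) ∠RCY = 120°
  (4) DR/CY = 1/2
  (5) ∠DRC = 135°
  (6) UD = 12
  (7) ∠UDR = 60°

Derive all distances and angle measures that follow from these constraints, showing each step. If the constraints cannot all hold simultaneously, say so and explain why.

The constraints are consistent.

From the given relations:
  DR = 1/2·CY = 1/2·6 = 3

Step 1: From RC = 6, CY = 6, and ∠RCY = 120°, by the law of cosines:
  RY² = RC² + CY² - 2·RC·CY·cos(120°) = 36 + 36 + 36 = 108
  RY = 6·√3

Step 2: From RD = 3, DU = 12, and ∠RDU = 60°, by the law of cosines:
  RU² = RD² + DU² - 2·RD·DU·cos(60°) = 9 + 144 - 36 = 117
  RU = 3·√13

Step 3: From CR = 6, RD = 3, and ∠CRD = 135°, by the law of cosines:
  CD² = CR² + RD² - 2·CR·RD·cos(135°) = 36 + 9 + 25.46 = 70.46
  CD ≈ 8.39

Step 4: From RC = 6, RY = 6·√3, CY = 6, by the inverse law of cosines:
  cos(∠CRY) = (RC² + RY² - CY²) / (2·RC·RY)
  ∠CRY = 30°

Step 5: From RD = 3, RU = 3·√13, DU = 12, by the inverse law of cosines:
  cos(∠DRU) = (RD² + RU² - DU²) / (2·RD·RU)
  ∠DRU = 106.1°

Step 6: From CD = 8.39, CR = 6, DR = 3, by the inverse law of cosines:
  cos(∠DCR) = (CD² + CR² - DR²) / (2·CD·CR)
  ∠DCR = 14.64°

Step 7: From YC = 6, YR = 6·√3, CR = 6, by the inverse law of cosines:
  cos(∠CYR) = (YC² + YR² - CR²) / (2·YC·YR)
  ∠CYR = 30°

Step 8: From DC = 8.39, DR = 3, CR = 6, by the inverse law of cosines:
  cos(∠CDR) = (DC² + DR² - CR²) / (2·DC·DR)
  ∠CDR = 30.36°

Step 9: From UD = 12, UR = 3·√13, DR = 3, by the inverse law of cosines:
  cos(∠DUR) = (UD² + UR² - DR²) / (2·UD·UR)
  ∠DUR = 13.9°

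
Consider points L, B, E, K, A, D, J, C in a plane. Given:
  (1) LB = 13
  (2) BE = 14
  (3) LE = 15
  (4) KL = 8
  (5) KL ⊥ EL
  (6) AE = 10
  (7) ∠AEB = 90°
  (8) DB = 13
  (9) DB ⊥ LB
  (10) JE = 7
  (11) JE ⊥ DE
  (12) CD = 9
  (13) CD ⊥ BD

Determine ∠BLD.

Step 1: By the law of cosines on triangle LBD: LD² = 13² + 13² − 2·13·13·cos(90°) = 338, so LD = 13·√2.
Step 2: By the inverse law of cosines on triangle BLD: cos(∠BLD) = (13² + (13·√2)² − 13²) / (2·13·13·√2) = 338/478 = 0.7071, so ∠BLD = 45°.

Therefore, the measure of angle ∠BLD = 45°.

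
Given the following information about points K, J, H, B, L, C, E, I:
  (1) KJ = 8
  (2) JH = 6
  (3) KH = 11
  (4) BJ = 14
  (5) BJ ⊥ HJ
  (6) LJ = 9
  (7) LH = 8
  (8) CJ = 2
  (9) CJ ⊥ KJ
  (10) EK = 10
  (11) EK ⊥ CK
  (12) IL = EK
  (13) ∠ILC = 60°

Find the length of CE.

Step 1: By the law of cosines on triangle CJK: CK² = 2² + 8² − 2·2·8·cos(90°) = 68, so CK = 2·√17.
Step 2: By the law of cosines on triangle CKE: CE² = (2·√17)² + 10² − 2·2·√17·10·cos(90°) = 168, so CE = 2·√42.

Therefore, the length of CE = 2·√42.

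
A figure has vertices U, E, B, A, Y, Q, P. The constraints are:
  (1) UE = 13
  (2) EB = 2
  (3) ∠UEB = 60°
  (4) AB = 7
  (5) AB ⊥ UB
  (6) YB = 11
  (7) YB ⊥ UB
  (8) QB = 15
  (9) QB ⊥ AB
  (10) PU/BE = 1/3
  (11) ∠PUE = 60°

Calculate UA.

Step 1: By the law of cosines on triangle UEB: UB² = 13² + 2² − 2·13·2·cos(60°) = 147, so UB = 7·√3.
Step 2: By the law of cosines on triangle UBA: UA² = (7·√3)² + 7² − 2·7·√3·7·cos(90°) = 196, so UA = 14.

Therefore, the length of UA = 14.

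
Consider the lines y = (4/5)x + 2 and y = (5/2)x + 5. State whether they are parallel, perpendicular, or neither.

Slope of line 1: m1 = 4/5
Slope of line 2: m2 = 5/2
For parallel lines we need equal slopes: 4/5 != 5/2.
For perpendicular lines we need m1*m2 = -1: (4/5)(5/2) = 2 != -1.
Since neither condition holds, the lines are neither parallel nor perpendicular.

Neither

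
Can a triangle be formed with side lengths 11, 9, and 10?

Check all three triangle inequalities:
11 + 9 = 20 > 10 ✓
11 + 10 = 21 > 9 ✓
9 + 10 = 19 > 11 ✓
All conditions hold, so these sides form a valid triangle.

Yes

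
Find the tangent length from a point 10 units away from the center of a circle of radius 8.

The tangent, radius, and line from the external point to the center form a right triangle.
The right angle is where the tangent meets the radius.
By the Pythagorean theorem: tangent² + 8² = 10²
tangent² = 100 - 64 = 36
tangent = 6

6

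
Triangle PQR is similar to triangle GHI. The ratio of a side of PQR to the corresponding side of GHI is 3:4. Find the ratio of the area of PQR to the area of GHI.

The ratio of areas of similar triangles equals the square of the side ratio.
Side ratio = 3:4
Area ratio = (3/4)^2 = 9/16 = 9:16

9:16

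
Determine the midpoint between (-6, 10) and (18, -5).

The midpoint is the point halfway along the segment.
Move half the horizontal distance: -6 + (18 - -6)/2 = -6 + 24/2 = 6
Move half the vertical distance: 10 + (-5 - 10)/2 = 10 + -15/2 = 5/2
Midpoint = (6, 5/2)

(6, 5/2)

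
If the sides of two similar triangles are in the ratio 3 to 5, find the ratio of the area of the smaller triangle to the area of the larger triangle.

Area ratio = (side ratio)^2 = (3/5)^2 = 9:25.

9:25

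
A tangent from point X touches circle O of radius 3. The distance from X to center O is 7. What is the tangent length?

tangent = √(d² - r²) = √(7² - 3²) = √(49 - 9) = √40 = 2*sqrt(10)

2*sqrt(10)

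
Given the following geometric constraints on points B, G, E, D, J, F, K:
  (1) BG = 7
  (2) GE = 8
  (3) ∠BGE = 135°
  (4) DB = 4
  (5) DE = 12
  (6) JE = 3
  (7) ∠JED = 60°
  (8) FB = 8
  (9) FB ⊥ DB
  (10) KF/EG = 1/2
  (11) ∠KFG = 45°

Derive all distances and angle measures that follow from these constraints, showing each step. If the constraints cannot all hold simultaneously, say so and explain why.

The constraints are consistent.

From the given relations:
  KF = 1/2·EG = 1/2·8 = 4

Step 1: From BG = 7, GE = 8, and ∠BGE = 135°, by the law of cosines:
  BE² = BG² + GE² - 2·BG·GE·cos(135°) = 49 + 64 + 79.2 = 192.2
  BE ≈ 13.86

Step 2: From DE = 12, EJ = 3, and ∠DEJ = 60°, by the law of cosines:
  DJ² = DE² + EJ² - 2·DE·EJ·cos(60°) = 144 + 9 - 36 = 117
  DJ = 3·√13

Step 3: From DB = 4, BF = 8, and ∠DBF = 90°, by the law of cosines:
  DF² = DB² + BF² - 2·DB·BF·cos(90°) = 16 + 64 - 0 = 80
  DF = 4·√5

Step 4: From BD = 4, BE = 13.86, DE = 12, by the inverse law of cosines:
  cos(∠DBE) = (BD² + BE² - DE²) / (2·BD·BE)
  ∠DBE = 54.63°

Step 5: From BE = 13.86, BG = 7, EG = 8, by the inverse law of cosines:
  cos(∠EBG) = (BE² + BG² - EG²) / (2·BE·BG)
  ∠EBG = 24.08°

Step 6: From EB = 13.86, ED = 12, BD = 4, by the inverse law of cosines:
  cos(∠BED) = (EB² + ED² - BD²) / (2·EB·ED)
  ∠BED = 15.77°

Step 7: From EB = 13.86, EG = 8, BG = 7, by the inverse law of cosines:
  cos(∠BEG) = (EB² + EG² - BG²) / (2·EB·EG)
  ∠BEG = 20.92°

Step 8: From DB = 4, DE = 12, BE = 13.86, by the inverse law of cosines:
  cos(∠BDE) = (DB² + DE² - BE²) / (2·DB·DE)
  ∠BDE = 109.6°

Step 9: From DB = 4, DF = 4·√5, BF = 8, by the inverse law of cosines:
  cos(∠BDF) = (DB² + DF² - BF²) / (2·DB·DF)
  ∠BDF = 63.43°

Step 10: From DE = 12, DJ = 3·√13, EJ = 3, by the inverse law of cosines:
  cos(∠EDJ) = (DE² + DJ² - EJ²) / (2·DE·DJ)
  ∠EDJ = 13.9°

Step 11: From JD = 3·√13, JE = 3, DE = 12, by the inverse law of cosines:
  cos(∠DJE) = (JD² + JE² - DE²) / (2·JD·JE)
  ∠DJE = 106.1°

Step 12: From FB = 8, FD = 4·√5, BD = 4, by the inverse law of cosines:
  cos(∠BFD) = (FB² + FD² - BD²) / (2·FB·FD)
  ∠BFD = 26.57°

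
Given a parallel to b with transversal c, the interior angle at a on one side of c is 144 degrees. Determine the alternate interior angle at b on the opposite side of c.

Alternate interior angles lie on opposite sides of the transversal, between the parallel lines.
By the alternate interior angle theorem, they are equal: 144 degrees.

144 degrees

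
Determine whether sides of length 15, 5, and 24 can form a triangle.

Check the triangle inequality: 15 + 5 = 20 ≤ 24.
Since the sum of two sides does not exceed the third, no triangle can be formed.

No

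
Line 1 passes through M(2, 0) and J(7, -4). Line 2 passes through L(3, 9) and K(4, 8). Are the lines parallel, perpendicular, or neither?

Slope of line 1: m1 = (-4 - 0)/(7 - 2) = -4/5 = -4/5
Slope of line 2: m2 = (8 - 9)/(4 - 3) = -1/1 = -1
m1 != m2 (-4/5 != -1), so not parallel.
m1 * m2 = (-4/5) * (-1) = 4/5 != -1, so not perpendicular.
The lines are neither parallel nor perpendicular.

Neither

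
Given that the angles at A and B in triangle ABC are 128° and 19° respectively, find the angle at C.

By the triangle angle sum property, the three interior angles of any triangle add up to 180°.
We know angle A = 128° and angle B = 19°, so their sum is 147°.
Therefore angle C = 180° - 147° = 33°.

33 degrees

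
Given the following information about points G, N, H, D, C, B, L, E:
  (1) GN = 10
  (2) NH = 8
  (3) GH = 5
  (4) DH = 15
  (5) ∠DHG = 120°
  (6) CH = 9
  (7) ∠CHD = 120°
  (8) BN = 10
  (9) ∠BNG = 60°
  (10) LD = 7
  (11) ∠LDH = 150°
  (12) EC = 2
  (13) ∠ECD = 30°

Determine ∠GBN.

Step 1: By the law of cosines on triangle BNG: BG² = 10² + 10² − 2·10·10·cos(60°) = 100, so BG = 10.
Step 2: By the inverse law of cosines on triangle GBN: cos(∠GBN) = (10² + 10² − 10²) / (2·10·10) = 100/200 = 0.5, so ∠GBN = 60°.

Therefore, the measure of angle ∠GBN = 60°.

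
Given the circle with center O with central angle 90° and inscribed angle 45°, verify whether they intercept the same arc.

By the inscribed angle theorem, if both angles subtend the same arc, the inscribed angle must be half the central angle.
Half of 90° = 45°, which equals the given inscribed angle of 45°.
Therefore, yes, they correspond to the same arc.

Yes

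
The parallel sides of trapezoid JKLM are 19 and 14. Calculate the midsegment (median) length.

The midsegment (median) of a trapezoid connects the midpoints of the non-parallel sides.
Its length is the average of the two bases: (19 + 14) / 2 = 33/2.

33/2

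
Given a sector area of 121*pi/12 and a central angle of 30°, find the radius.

r² = 360 × 121*pi/12 / (π × 30) = 121, so r = 11.

11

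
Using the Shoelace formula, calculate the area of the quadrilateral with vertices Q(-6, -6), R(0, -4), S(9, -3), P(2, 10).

Shoelace: sum of cross terms = 204, Area = (1/2)|204| = 102

102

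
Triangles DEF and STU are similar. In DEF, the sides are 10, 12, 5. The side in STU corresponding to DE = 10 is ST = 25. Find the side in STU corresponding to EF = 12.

Since the triangles are similar, the ratio of corresponding sides is constant.
Scale factor k = ST / DE = 25 / 10 = 5/2
TU = k * EF = 5/2 * 12 = 30

30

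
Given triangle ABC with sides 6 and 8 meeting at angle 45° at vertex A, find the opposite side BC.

When two sides and the included angle are known, the law of cosines gives the third side.
c^2 = a^2 + b^2 - 2ab cos(C) generalizes the Pythagorean theorem to non-right triangles.
Here: BC^2 = 36 + 64 - 96*(sqrt(2)/2) = 100 - 48*sqrt(2)
BC = 2*sqrt(25 - 12*sqrt(2))

2*sqrt(25 - 12*sqrt(2))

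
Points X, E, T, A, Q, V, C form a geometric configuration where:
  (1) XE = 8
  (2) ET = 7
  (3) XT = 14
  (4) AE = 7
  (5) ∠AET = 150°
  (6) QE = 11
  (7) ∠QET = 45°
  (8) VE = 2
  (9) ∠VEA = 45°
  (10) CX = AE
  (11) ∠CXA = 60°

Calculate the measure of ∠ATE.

Step 1: By the law of cosines on triangle TEA: TA² = 7² + 7² − 2·7·7·cos(150°) = 182.87, so TA ≈ 13.52.
Step 2: By the inverse law of cosines on triangle ATE: cos(∠ATE) = (13.52² + 7² − 7²) / (2·13.52·7) = 182.87/189.32 = 0.9659, so ∠ATE = 15°.

Therefore, the measure of angle ∠ATE = 15°.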